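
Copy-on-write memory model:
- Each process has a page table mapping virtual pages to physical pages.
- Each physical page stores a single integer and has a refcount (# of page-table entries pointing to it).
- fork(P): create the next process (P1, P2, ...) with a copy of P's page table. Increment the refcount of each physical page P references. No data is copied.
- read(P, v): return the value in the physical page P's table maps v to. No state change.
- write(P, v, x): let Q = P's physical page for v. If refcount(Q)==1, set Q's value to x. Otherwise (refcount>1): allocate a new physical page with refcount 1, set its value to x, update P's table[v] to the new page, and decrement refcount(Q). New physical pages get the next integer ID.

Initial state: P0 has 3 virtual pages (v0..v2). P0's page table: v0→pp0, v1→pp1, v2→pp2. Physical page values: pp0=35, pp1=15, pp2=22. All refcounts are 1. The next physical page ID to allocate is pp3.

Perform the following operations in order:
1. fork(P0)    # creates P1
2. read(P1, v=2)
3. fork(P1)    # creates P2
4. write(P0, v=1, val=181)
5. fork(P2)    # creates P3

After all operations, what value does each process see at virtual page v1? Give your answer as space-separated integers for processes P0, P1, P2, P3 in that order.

Answer: 181 15 15 15

Derivation:
Op 1: fork(P0) -> P1. 3 ppages; refcounts: pp0:2 pp1:2 pp2:2
Op 2: read(P1, v2) -> 22. No state change.
Op 3: fork(P1) -> P2. 3 ppages; refcounts: pp0:3 pp1:3 pp2:3
Op 4: write(P0, v1, 181). refcount(pp1)=3>1 -> COPY to pp3. 4 ppages; refcounts: pp0:3 pp1:2 pp2:3 pp3:1
Op 5: fork(P2) -> P3. 4 ppages; refcounts: pp0:4 pp1:3 pp2:4 pp3:1
P0: v1 -> pp3 = 181
P1: v1 -> pp1 = 15
P2: v1 -> pp1 = 15
P3: v1 -> pp1 = 15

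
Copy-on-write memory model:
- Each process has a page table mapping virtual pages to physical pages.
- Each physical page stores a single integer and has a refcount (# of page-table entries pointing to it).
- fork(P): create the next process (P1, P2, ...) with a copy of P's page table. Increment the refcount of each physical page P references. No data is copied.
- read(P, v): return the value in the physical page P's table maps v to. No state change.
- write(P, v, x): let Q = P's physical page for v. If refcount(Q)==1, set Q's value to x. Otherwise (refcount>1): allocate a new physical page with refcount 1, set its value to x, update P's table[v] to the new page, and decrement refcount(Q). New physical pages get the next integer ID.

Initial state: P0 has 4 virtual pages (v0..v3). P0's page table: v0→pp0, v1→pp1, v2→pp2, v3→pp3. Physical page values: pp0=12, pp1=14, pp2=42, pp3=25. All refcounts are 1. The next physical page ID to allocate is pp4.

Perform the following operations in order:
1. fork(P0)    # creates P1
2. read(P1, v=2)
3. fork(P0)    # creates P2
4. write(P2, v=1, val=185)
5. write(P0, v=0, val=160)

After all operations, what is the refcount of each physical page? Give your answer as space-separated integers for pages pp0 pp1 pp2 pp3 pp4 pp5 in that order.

Op 1: fork(P0) -> P1. 4 ppages; refcounts: pp0:2 pp1:2 pp2:2 pp3:2
Op 2: read(P1, v2) -> 42. No state change.
Op 3: fork(P0) -> P2. 4 ppages; refcounts: pp0:3 pp1:3 pp2:3 pp3:3
Op 4: write(P2, v1, 185). refcount(pp1)=3>1 -> COPY to pp4. 5 ppages; refcounts: pp0:3 pp1:2 pp2:3 pp3:3 pp4:1
Op 5: write(P0, v0, 160). refcount(pp0)=3>1 -> COPY to pp5. 6 ppages; refcounts: pp0:2 pp1:2 pp2:3 pp3:3 pp4:1 pp5:1

Answer: 2 2 3 3 1 1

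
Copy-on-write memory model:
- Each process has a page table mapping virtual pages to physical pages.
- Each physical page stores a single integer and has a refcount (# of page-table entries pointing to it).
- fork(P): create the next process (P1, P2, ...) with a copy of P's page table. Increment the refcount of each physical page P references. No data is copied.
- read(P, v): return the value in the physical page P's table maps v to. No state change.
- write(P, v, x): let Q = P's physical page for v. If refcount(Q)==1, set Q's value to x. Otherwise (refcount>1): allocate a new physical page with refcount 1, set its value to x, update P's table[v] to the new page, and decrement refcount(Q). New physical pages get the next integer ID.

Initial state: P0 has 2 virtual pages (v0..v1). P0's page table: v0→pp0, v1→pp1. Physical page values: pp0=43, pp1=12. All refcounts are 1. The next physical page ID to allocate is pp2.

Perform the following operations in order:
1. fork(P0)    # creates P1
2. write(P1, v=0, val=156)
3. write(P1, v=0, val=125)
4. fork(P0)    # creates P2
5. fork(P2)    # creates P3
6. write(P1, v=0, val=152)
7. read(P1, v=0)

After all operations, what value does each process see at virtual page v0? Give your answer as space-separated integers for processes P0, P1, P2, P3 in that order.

Answer: 43 152 43 43

Derivation:
Op 1: fork(P0) -> P1. 2 ppages; refcounts: pp0:2 pp1:2
Op 2: write(P1, v0, 156). refcount(pp0)=2>1 -> COPY to pp2. 3 ppages; refcounts: pp0:1 pp1:2 pp2:1
Op 3: write(P1, v0, 125). refcount(pp2)=1 -> write in place. 3 ppages; refcounts: pp0:1 pp1:2 pp2:1
Op 4: fork(P0) -> P2. 3 ppages; refcounts: pp0:2 pp1:3 pp2:1
Op 5: fork(P2) -> P3. 3 ppages; refcounts: pp0:3 pp1:4 pp2:1
Op 6: write(P1, v0, 152). refcount(pp2)=1 -> write in place. 3 ppages; refcounts: pp0:3 pp1:4 pp2:1
Op 7: read(P1, v0) -> 152. No state change.
P0: v0 -> pp0 = 43
P1: v0 -> pp2 = 152
P2: v0 -> pp0 = 43
P3: v0 -> pp0 = 43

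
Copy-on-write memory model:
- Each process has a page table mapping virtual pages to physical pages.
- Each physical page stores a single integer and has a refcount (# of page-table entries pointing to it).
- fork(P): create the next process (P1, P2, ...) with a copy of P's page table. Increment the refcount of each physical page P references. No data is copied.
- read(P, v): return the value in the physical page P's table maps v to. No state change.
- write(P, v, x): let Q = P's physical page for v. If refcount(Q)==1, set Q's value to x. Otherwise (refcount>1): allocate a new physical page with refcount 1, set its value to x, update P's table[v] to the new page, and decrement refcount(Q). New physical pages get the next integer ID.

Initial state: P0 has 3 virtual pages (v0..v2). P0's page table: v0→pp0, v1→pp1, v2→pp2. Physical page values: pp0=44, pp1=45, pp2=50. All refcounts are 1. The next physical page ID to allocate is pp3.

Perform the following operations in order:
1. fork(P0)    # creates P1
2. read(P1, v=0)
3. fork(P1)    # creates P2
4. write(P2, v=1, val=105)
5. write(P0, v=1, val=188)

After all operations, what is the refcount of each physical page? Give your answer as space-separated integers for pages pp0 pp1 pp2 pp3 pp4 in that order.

Answer: 3 1 3 1 1

Derivation:
Op 1: fork(P0) -> P1. 3 ppages; refcounts: pp0:2 pp1:2 pp2:2
Op 2: read(P1, v0) -> 44. No state change.
Op 3: fork(P1) -> P2. 3 ppages; refcounts: pp0:3 pp1:3 pp2:3
Op 4: write(P2, v1, 105). refcount(pp1)=3>1 -> COPY to pp3. 4 ppages; refcounts: pp0:3 pp1:2 pp2:3 pp3:1
Op 5: write(P0, v1, 188). refcount(pp1)=2>1 -> COPY to pp4. 5 ppages; refcounts: pp0:3 pp1:1 pp2:3 pp3:1 pp4:1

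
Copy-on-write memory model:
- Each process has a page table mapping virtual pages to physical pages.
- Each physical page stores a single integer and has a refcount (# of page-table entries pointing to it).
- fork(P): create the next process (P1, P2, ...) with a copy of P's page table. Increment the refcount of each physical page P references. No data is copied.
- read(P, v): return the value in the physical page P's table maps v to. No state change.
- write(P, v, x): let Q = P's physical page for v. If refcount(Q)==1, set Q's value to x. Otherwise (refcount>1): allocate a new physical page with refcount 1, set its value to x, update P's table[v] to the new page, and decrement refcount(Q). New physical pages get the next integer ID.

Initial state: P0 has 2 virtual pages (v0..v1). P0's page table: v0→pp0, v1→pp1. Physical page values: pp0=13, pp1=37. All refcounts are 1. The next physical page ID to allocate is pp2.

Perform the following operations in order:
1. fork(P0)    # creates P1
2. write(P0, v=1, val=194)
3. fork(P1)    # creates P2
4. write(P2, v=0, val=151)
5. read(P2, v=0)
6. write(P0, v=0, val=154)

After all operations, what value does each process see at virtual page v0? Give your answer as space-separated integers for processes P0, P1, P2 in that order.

Op 1: fork(P0) -> P1. 2 ppages; refcounts: pp0:2 pp1:2
Op 2: write(P0, v1, 194). refcount(pp1)=2>1 -> COPY to pp2. 3 ppages; refcounts: pp0:2 pp1:1 pp2:1
Op 3: fork(P1) -> P2. 3 ppages; refcounts: pp0:3 pp1:2 pp2:1
Op 4: write(P2, v0, 151). refcount(pp0)=3>1 -> COPY to pp3. 4 ppages; refcounts: pp0:2 pp1:2 pp2:1 pp3:1
Op 5: read(P2, v0) -> 151. No state change.
Op 6: write(P0, v0, 154). refcount(pp0)=2>1 -> COPY to pp4. 5 ppages; refcounts: pp0:1 pp1:2 pp2:1 pp3:1 pp4:1
P0: v0 -> pp4 = 154
P1: v0 -> pp0 = 13
P2: v0 -> pp3 = 151

Answer: 154 13 151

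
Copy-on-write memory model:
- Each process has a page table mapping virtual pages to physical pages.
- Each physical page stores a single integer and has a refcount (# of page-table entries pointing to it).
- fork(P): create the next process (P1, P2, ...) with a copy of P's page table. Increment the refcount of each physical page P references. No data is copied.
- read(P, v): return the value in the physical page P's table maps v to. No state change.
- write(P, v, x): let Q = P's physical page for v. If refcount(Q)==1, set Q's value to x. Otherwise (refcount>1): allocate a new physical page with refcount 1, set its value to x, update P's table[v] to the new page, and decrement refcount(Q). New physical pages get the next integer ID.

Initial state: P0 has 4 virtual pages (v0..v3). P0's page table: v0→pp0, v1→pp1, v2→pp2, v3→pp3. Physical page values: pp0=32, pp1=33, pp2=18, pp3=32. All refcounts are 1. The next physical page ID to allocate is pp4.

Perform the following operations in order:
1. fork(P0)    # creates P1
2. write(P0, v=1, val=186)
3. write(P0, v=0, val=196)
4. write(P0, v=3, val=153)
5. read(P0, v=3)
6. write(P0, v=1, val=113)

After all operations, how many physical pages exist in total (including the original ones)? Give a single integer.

Op 1: fork(P0) -> P1. 4 ppages; refcounts: pp0:2 pp1:2 pp2:2 pp3:2
Op 2: write(P0, v1, 186). refcount(pp1)=2>1 -> COPY to pp4. 5 ppages; refcounts: pp0:2 pp1:1 pp2:2 pp3:2 pp4:1
Op 3: write(P0, v0, 196). refcount(pp0)=2>1 -> COPY to pp5. 6 ppages; refcounts: pp0:1 pp1:1 pp2:2 pp3:2 pp4:1 pp5:1
Op 4: write(P0, v3, 153). refcount(pp3)=2>1 -> COPY to pp6. 7 ppages; refcounts: pp0:1 pp1:1 pp2:2 pp3:1 pp4:1 pp5:1 pp6:1
Op 5: read(P0, v3) -> 153. No state change.
Op 6: write(P0, v1, 113). refcount(pp4)=1 -> write in place. 7 ppages; refcounts: pp0:1 pp1:1 pp2:2 pp3:1 pp4:1 pp5:1 pp6:1

Answer: 7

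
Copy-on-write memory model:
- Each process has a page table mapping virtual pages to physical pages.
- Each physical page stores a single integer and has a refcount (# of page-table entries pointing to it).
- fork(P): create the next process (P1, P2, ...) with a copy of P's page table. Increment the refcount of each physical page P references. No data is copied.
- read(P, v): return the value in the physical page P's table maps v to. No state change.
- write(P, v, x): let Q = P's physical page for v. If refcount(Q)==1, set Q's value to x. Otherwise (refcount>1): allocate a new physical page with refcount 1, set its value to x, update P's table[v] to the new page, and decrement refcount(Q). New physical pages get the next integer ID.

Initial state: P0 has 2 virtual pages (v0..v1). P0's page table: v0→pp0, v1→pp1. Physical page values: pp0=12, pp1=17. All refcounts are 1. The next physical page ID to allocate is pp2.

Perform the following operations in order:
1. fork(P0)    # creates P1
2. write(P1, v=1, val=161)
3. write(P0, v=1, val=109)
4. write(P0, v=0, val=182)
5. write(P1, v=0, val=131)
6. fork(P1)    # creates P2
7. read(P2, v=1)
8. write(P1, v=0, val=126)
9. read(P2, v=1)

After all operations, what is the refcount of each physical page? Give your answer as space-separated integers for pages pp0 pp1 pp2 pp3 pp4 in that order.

Answer: 1 1 2 1 1

Derivation:
Op 1: fork(P0) -> P1. 2 ppages; refcounts: pp0:2 pp1:2
Op 2: write(P1, v1, 161). refcount(pp1)=2>1 -> COPY to pp2. 3 ppages; refcounts: pp0:2 pp1:1 pp2:1
Op 3: write(P0, v1, 109). refcount(pp1)=1 -> write in place. 3 ppages; refcounts: pp0:2 pp1:1 pp2:1
Op 4: write(P0, v0, 182). refcount(pp0)=2>1 -> COPY to pp3. 4 ppages; refcounts: pp0:1 pp1:1 pp2:1 pp3:1
Op 5: write(P1, v0, 131). refcount(pp0)=1 -> write in place. 4 ppages; refcounts: pp0:1 pp1:1 pp2:1 pp3:1
Op 6: fork(P1) -> P2. 4 ppages; refcounts: pp0:2 pp1:1 pp2:2 pp3:1
Op 7: read(P2, v1) -> 161. No state change.
Op 8: write(P1, v0, 126). refcount(pp0)=2>1 -> COPY to pp4. 5 ppages; refcounts: pp0:1 pp1:1 pp2:2 pp3:1 pp4:1
Op 9: read(P2, v1) -> 161. No state change.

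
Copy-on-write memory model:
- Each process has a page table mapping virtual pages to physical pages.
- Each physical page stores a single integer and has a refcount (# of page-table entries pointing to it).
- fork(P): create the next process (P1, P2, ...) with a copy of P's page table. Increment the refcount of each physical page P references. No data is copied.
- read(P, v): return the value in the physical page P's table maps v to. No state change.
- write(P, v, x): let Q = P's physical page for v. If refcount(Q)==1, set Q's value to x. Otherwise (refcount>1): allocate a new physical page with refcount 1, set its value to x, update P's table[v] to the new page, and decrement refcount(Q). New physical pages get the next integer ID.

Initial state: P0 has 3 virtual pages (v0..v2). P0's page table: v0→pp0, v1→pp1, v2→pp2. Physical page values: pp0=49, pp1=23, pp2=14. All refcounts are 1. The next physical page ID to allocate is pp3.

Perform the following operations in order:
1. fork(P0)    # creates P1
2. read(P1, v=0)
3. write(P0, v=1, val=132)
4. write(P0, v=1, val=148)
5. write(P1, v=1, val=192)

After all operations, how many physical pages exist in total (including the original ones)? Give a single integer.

Op 1: fork(P0) -> P1. 3 ppages; refcounts: pp0:2 pp1:2 pp2:2
Op 2: read(P1, v0) -> 49. No state change.
Op 3: write(P0, v1, 132). refcount(pp1)=2>1 -> COPY to pp3. 4 ppages; refcounts: pp0:2 pp1:1 pp2:2 pp3:1
Op 4: write(P0, v1, 148). refcount(pp3)=1 -> write in place. 4 ppages; refcounts: pp0:2 pp1:1 pp2:2 pp3:1
Op 5: write(P1, v1, 192). refcount(pp1)=1 -> write in place. 4 ppages; refcounts: pp0:2 pp1:1 pp2:2 pp3:1

Answer: 4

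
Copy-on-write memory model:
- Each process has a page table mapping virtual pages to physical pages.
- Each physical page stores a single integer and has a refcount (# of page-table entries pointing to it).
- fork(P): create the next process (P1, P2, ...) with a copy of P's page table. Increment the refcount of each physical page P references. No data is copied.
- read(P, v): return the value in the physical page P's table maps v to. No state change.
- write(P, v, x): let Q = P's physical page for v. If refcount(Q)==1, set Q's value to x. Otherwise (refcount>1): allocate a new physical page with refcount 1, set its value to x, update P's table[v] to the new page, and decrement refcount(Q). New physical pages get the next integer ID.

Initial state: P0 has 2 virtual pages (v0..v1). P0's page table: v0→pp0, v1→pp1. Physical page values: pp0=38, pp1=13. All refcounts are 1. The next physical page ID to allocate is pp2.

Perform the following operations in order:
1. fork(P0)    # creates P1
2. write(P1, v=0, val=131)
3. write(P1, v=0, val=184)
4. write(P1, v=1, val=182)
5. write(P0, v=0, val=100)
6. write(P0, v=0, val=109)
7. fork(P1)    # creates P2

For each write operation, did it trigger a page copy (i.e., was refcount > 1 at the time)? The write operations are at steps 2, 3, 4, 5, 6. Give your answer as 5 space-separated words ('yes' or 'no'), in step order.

Op 1: fork(P0) -> P1. 2 ppages; refcounts: pp0:2 pp1:2
Op 2: write(P1, v0, 131). refcount(pp0)=2>1 -> COPY to pp2. 3 ppages; refcounts: pp0:1 pp1:2 pp2:1
Op 3: write(P1, v0, 184). refcount(pp2)=1 -> write in place. 3 ppages; refcounts: pp0:1 pp1:2 pp2:1
Op 4: write(P1, v1, 182). refcount(pp1)=2>1 -> COPY to pp3. 4 ppages; refcounts: pp0:1 pp1:1 pp2:1 pp3:1
Op 5: write(P0, v0, 100). refcount(pp0)=1 -> write in place. 4 ppages; refcounts: pp0:1 pp1:1 pp2:1 pp3:1
Op 6: write(P0, v0, 109). refcount(pp0)=1 -> write in place. 4 ppages; refcounts: pp0:1 pp1:1 pp2:1 pp3:1
Op 7: fork(P1) -> P2. 4 ppages; refcounts: pp0:1 pp1:1 pp2:2 pp3:2

yes no yes no no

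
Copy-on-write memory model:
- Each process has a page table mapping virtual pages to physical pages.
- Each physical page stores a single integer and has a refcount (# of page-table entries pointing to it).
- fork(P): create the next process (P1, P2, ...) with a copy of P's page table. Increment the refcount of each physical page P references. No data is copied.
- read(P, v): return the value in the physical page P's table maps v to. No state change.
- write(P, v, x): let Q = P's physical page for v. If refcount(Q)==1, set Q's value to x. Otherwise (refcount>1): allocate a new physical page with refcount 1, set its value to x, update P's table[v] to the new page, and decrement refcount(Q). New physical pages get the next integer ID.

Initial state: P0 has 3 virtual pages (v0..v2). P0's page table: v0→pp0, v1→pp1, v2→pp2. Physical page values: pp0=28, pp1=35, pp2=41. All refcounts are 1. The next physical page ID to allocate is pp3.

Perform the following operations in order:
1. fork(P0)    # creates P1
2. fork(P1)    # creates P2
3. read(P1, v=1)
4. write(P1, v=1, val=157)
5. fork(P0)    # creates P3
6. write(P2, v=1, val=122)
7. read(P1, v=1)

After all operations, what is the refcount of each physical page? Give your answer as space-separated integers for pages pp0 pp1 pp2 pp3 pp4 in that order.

Op 1: fork(P0) -> P1. 3 ppages; refcounts: pp0:2 pp1:2 pp2:2
Op 2: fork(P1) -> P2. 3 ppages; refcounts: pp0:3 pp1:3 pp2:3
Op 3: read(P1, v1) -> 35. No state change.
Op 4: write(P1, v1, 157). refcount(pp1)=3>1 -> COPY to pp3. 4 ppages; refcounts: pp0:3 pp1:2 pp2:3 pp3:1
Op 5: fork(P0) -> P3. 4 ppages; refcounts: pp0:4 pp1:3 pp2:4 pp3:1
Op 6: write(P2, v1, 122). refcount(pp1)=3>1 -> COPY to pp4. 5 ppages; refcounts: pp0:4 pp1:2 pp2:4 pp3:1 pp4:1
Op 7: read(P1, v1) -> 157. No state change.

Answer: 4 2 4 1 1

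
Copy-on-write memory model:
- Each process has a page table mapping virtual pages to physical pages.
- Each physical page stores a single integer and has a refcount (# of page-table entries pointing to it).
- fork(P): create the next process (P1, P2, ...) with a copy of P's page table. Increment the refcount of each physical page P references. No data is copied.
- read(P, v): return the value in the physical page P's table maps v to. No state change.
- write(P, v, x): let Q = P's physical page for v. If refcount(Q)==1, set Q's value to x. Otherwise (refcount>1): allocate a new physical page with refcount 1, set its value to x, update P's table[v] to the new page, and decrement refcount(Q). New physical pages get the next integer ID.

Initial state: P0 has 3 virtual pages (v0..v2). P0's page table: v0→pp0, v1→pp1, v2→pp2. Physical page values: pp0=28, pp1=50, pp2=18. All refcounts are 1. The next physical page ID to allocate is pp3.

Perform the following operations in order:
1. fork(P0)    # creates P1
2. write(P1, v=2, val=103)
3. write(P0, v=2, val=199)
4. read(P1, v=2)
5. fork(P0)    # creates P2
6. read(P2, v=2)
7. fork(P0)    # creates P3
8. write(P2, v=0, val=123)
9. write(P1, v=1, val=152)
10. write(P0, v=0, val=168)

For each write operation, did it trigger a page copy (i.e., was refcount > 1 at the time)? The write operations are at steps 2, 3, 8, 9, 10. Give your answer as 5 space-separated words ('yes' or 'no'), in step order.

Op 1: fork(P0) -> P1. 3 ppages; refcounts: pp0:2 pp1:2 pp2:2
Op 2: write(P1, v2, 103). refcount(pp2)=2>1 -> COPY to pp3. 4 ppages; refcounts: pp0:2 pp1:2 pp2:1 pp3:1
Op 3: write(P0, v2, 199). refcount(pp2)=1 -> write in place. 4 ppages; refcounts: pp0:2 pp1:2 pp2:1 pp3:1
Op 4: read(P1, v2) -> 103. No state change.
Op 5: fork(P0) -> P2. 4 ppages; refcounts: pp0:3 pp1:3 pp2:2 pp3:1
Op 6: read(P2, v2) -> 199. No state change.
Op 7: fork(P0) -> P3. 4 ppages; refcounts: pp0:4 pp1:4 pp2:3 pp3:1
Op 8: write(P2, v0, 123). refcount(pp0)=4>1 -> COPY to pp4. 5 ppages; refcounts: pp0:3 pp1:4 pp2:3 pp3:1 pp4:1
Op 9: write(P1, v1, 152). refcount(pp1)=4>1 -> COPY to pp5. 6 ppages; refcounts: pp0:3 pp1:3 pp2:3 pp3:1 pp4:1 pp5:1
Op 10: write(P0, v0, 168). refcount(pp0)=3>1 -> COPY to pp6. 7 ppages; refcounts: pp0:2 pp1:3 pp2:3 pp3:1 pp4:1 pp5:1 pp6:1

yes no yes yes yes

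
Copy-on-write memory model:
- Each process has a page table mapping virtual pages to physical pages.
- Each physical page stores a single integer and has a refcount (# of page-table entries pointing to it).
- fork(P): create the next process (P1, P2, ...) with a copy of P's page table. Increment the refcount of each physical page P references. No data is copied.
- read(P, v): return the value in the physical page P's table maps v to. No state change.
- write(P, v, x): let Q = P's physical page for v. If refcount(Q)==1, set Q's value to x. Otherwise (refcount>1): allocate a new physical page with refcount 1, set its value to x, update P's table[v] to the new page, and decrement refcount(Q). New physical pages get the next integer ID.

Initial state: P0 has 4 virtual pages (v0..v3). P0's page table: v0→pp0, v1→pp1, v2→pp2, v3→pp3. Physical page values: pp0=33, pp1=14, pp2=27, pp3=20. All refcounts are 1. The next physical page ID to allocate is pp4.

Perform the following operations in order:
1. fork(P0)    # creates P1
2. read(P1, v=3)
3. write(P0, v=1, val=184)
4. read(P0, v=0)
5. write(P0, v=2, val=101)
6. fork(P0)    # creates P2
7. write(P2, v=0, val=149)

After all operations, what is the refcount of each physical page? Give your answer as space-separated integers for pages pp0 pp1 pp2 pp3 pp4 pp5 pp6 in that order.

Op 1: fork(P0) -> P1. 4 ppages; refcounts: pp0:2 pp1:2 pp2:2 pp3:2
Op 2: read(P1, v3) -> 20. No state change.
Op 3: write(P0, v1, 184). refcount(pp1)=2>1 -> COPY to pp4. 5 ppages; refcounts: pp0:2 pp1:1 pp2:2 pp3:2 pp4:1
Op 4: read(P0, v0) -> 33. No state change.
Op 5: write(P0, v2, 101). refcount(pp2)=2>1 -> COPY to pp5. 6 ppages; refcounts: pp0:2 pp1:1 pp2:1 pp3:2 pp4:1 pp5:1
Op 6: fork(P0) -> P2. 6 ppages; refcounts: pp0:3 pp1:1 pp2:1 pp3:3 pp4:2 pp5:2
Op 7: write(P2, v0, 149). refcount(pp0)=3>1 -> COPY to pp6. 7 ppages; refcounts: pp0:2 pp1:1 pp2:1 pp3:3 pp4:2 pp5:2 pp6:1

Answer: 2 1 1 3 2 2 1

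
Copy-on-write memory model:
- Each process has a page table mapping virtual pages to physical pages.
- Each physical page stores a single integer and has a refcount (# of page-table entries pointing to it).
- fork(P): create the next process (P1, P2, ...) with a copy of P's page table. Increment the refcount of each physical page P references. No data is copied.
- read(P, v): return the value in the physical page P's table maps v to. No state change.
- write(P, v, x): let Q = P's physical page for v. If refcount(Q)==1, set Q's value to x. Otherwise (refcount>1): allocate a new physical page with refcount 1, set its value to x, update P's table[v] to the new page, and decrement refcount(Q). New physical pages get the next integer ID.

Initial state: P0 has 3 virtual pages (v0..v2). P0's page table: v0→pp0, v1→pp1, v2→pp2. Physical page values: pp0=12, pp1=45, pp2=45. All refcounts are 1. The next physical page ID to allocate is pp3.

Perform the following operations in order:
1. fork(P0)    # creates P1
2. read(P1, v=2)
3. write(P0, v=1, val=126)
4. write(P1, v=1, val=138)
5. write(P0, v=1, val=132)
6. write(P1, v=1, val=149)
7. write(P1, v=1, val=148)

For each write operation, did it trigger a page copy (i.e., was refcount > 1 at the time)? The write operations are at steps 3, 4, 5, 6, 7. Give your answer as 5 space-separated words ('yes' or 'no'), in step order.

Op 1: fork(P0) -> P1. 3 ppages; refcounts: pp0:2 pp1:2 pp2:2
Op 2: read(P1, v2) -> 45. No state change.
Op 3: write(P0, v1, 126). refcount(pp1)=2>1 -> COPY to pp3. 4 ppages; refcounts: pp0:2 pp1:1 pp2:2 pp3:1
Op 4: write(P1, v1, 138). refcount(pp1)=1 -> write in place. 4 ppages; refcounts: pp0:2 pp1:1 pp2:2 pp3:1
Op 5: write(P0, v1, 132). refcount(pp3)=1 -> write in place. 4 ppages; refcounts: pp0:2 pp1:1 pp2:2 pp3:1
Op 6: write(P1, v1, 149). refcount(pp1)=1 -> write in place. 4 ppages; refcounts: pp0:2 pp1:1 pp2:2 pp3:1
Op 7: write(P1, v1, 148). refcount(pp1)=1 -> write in place. 4 ppages; refcounts: pp0:2 pp1:1 pp2:2 pp3:1

yes no no no no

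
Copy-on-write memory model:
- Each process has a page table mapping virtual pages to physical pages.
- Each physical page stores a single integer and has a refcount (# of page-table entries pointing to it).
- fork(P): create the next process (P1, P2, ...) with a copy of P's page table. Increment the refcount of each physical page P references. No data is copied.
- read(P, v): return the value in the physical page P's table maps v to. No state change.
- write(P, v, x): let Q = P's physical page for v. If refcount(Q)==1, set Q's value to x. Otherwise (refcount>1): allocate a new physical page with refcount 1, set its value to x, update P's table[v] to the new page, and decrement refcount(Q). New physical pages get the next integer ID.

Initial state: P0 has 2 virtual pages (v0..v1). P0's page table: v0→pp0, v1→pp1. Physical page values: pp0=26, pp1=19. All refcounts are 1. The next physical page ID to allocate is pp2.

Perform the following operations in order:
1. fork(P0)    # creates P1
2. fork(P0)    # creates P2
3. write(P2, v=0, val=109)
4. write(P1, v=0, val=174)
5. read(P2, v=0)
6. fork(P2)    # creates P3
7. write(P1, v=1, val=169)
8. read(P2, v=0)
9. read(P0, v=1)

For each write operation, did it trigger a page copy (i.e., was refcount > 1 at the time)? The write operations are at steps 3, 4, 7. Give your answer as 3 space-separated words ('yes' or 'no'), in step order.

Op 1: fork(P0) -> P1. 2 ppages; refcounts: pp0:2 pp1:2
Op 2: fork(P0) -> P2. 2 ppages; refcounts: pp0:3 pp1:3
Op 3: write(P2, v0, 109). refcount(pp0)=3>1 -> COPY to pp2. 3 ppages; refcounts: pp0:2 pp1:3 pp2:1
Op 4: write(P1, v0, 174). refcount(pp0)=2>1 -> COPY to pp3. 4 ppages; refcounts: pp0:1 pp1:3 pp2:1 pp3:1
Op 5: read(P2, v0) -> 109. No state change.
Op 6: fork(P2) -> P3. 4 ppages; refcounts: pp0:1 pp1:4 pp2:2 pp3:1
Op 7: write(P1, v1, 169). refcount(pp1)=4>1 -> COPY to pp4. 5 ppages; refcounts: pp0:1 pp1:3 pp2:2 pp3:1 pp4:1
Op 8: read(P2, v0) -> 109. No state change.
Op 9: read(P0, v1) -> 19. No state change.

yes yes yes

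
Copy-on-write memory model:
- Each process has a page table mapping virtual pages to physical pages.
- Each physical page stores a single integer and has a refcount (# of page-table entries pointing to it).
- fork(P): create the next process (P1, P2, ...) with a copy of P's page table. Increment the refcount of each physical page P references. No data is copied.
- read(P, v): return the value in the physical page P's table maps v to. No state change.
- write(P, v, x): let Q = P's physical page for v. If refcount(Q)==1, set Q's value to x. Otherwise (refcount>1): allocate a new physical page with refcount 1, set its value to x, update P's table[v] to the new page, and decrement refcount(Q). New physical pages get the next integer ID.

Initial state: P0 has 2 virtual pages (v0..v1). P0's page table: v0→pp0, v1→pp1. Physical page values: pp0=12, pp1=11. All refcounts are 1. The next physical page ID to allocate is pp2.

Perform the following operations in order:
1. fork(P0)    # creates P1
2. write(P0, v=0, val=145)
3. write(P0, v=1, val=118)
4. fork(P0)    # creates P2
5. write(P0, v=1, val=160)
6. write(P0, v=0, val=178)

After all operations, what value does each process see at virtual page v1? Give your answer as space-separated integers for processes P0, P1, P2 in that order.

Answer: 160 11 118

Derivation:
Op 1: fork(P0) -> P1. 2 ppages; refcounts: pp0:2 pp1:2
Op 2: write(P0, v0, 145). refcount(pp0)=2>1 -> COPY to pp2. 3 ppages; refcounts: pp0:1 pp1:2 pp2:1
Op 3: write(P0, v1, 118). refcount(pp1)=2>1 -> COPY to pp3. 4 ppages; refcounts: pp0:1 pp1:1 pp2:1 pp3:1
Op 4: fork(P0) -> P2. 4 ppages; refcounts: pp0:1 pp1:1 pp2:2 pp3:2
Op 5: write(P0, v1, 160). refcount(pp3)=2>1 -> COPY to pp4. 5 ppages; refcounts: pp0:1 pp1:1 pp2:2 pp3:1 pp4:1
Op 6: write(P0, v0, 178). refcount(pp2)=2>1 -> COPY to pp5. 6 ppages; refcounts: pp0:1 pp1:1 pp2:1 pp3:1 pp4:1 pp5:1
P0: v1 -> pp4 = 160
P1: v1 -> pp1 = 11
P2: v1 -> pp3 = 118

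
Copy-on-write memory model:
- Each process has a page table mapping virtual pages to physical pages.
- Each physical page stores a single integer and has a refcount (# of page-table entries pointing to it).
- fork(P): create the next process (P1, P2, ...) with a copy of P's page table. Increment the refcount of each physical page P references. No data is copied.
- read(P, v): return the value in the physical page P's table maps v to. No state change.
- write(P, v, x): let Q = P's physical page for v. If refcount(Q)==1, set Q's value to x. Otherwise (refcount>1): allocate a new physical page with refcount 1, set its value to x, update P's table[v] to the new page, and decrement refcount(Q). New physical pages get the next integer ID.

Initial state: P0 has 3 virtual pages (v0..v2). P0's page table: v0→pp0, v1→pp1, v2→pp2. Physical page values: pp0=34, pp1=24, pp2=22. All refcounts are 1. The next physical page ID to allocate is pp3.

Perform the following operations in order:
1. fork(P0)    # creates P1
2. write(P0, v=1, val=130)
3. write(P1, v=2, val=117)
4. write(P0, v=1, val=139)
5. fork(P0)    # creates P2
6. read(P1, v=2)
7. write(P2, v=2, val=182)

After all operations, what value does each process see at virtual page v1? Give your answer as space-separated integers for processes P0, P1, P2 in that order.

Answer: 139 24 139

Derivation:
Op 1: fork(P0) -> P1. 3 ppages; refcounts: pp0:2 pp1:2 pp2:2
Op 2: write(P0, v1, 130). refcount(pp1)=2>1 -> COPY to pp3. 4 ppages; refcounts: pp0:2 pp1:1 pp2:2 pp3:1
Op 3: write(P1, v2, 117). refcount(pp2)=2>1 -> COPY to pp4. 5 ppages; refcounts: pp0:2 pp1:1 pp2:1 pp3:1 pp4:1
Op 4: write(P0, v1, 139). refcount(pp3)=1 -> write in place. 5 ppages; refcounts: pp0:2 pp1:1 pp2:1 pp3:1 pp4:1
Op 5: fork(P0) -> P2. 5 ppages; refcounts: pp0:3 pp1:1 pp2:2 pp3:2 pp4:1
Op 6: read(P1, v2) -> 117. No state change.
Op 7: write(P2, v2, 182). refcount(pp2)=2>1 -> COPY to pp5. 6 ppages; refcounts: pp0:3 pp1:1 pp2:1 pp3:2 pp4:1 pp5:1
P0: v1 -> pp3 = 139
P1: v1 -> pp1 = 24
P2: v1 -> pp3 = 139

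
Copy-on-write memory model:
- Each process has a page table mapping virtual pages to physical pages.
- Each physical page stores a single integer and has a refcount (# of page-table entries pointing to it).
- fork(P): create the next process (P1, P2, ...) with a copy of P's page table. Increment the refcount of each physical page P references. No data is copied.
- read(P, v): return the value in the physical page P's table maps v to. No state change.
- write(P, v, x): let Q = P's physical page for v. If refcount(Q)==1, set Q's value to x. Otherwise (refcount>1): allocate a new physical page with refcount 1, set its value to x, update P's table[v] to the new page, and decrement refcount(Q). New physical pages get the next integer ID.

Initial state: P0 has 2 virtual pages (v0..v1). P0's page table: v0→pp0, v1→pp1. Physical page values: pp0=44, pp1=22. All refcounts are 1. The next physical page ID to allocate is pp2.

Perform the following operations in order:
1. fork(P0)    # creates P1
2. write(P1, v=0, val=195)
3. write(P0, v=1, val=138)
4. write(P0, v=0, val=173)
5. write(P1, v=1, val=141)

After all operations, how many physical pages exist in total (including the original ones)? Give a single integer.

Op 1: fork(P0) -> P1. 2 ppages; refcounts: pp0:2 pp1:2
Op 2: write(P1, v0, 195). refcount(pp0)=2>1 -> COPY to pp2. 3 ppages; refcounts: pp0:1 pp1:2 pp2:1
Op 3: write(P0, v1, 138). refcount(pp1)=2>1 -> COPY to pp3. 4 ppages; refcounts: pp0:1 pp1:1 pp2:1 pp3:1
Op 4: write(P0, v0, 173). refcount(pp0)=1 -> write in place. 4 ppages; refcounts: pp0:1 pp1:1 pp2:1 pp3:1
Op 5: write(P1, v1, 141). refcount(pp1)=1 -> write in place. 4 ppages; refcounts: pp0:1 pp1:1 pp2:1 pp3:1

Answer: 4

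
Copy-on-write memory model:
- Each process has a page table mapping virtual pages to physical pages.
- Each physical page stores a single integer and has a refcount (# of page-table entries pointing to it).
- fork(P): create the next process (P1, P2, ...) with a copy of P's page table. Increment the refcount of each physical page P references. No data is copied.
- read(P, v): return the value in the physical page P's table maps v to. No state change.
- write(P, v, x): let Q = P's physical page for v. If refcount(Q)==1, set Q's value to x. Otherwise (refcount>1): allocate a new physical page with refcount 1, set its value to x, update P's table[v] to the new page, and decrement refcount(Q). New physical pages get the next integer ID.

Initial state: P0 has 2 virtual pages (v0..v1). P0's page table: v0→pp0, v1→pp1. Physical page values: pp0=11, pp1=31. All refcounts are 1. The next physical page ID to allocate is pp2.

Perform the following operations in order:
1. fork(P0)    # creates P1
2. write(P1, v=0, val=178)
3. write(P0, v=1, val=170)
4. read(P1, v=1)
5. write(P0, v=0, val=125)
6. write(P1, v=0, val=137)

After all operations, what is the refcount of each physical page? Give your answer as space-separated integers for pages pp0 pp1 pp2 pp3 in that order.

Op 1: fork(P0) -> P1. 2 ppages; refcounts: pp0:2 pp1:2
Op 2: write(P1, v0, 178). refcount(pp0)=2>1 -> COPY to pp2. 3 ppages; refcounts: pp0:1 pp1:2 pp2:1
Op 3: write(P0, v1, 170). refcount(pp1)=2>1 -> COPY to pp3. 4 ppages; refcounts: pp0:1 pp1:1 pp2:1 pp3:1
Op 4: read(P1, v1) -> 31. No state change.
Op 5: write(P0, v0, 125). refcount(pp0)=1 -> write in place. 4 ppages; refcounts: pp0:1 pp1:1 pp2:1 pp3:1
Op 6: write(P1, v0, 137). refcount(pp2)=1 -> write in place. 4 ppages; refcounts: pp0:1 pp1:1 pp2:1 pp3:1

Answer: 1 1 1 1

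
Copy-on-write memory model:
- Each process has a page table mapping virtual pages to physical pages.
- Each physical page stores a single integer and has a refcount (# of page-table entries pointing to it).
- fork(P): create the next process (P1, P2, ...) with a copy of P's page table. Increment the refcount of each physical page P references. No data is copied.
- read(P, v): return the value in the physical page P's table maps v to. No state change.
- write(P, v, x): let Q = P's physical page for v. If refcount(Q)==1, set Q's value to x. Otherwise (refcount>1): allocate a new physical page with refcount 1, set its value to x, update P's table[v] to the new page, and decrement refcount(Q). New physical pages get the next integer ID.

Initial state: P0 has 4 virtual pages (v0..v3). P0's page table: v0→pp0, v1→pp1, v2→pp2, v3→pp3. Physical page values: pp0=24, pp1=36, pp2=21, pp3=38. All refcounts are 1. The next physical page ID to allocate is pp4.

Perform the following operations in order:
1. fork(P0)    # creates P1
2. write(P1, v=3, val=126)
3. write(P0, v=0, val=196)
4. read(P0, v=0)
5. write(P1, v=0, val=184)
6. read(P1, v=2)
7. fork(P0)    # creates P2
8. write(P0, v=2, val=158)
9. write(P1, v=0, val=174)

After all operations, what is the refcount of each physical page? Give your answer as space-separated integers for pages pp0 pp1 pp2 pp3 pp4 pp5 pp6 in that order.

Answer: 1 3 2 2 1 2 1

Derivation:
Op 1: fork(P0) -> P1. 4 ppages; refcounts: pp0:2 pp1:2 pp2:2 pp3:2
Op 2: write(P1, v3, 126). refcount(pp3)=2>1 -> COPY to pp4. 5 ppages; refcounts: pp0:2 pp1:2 pp2:2 pp3:1 pp4:1
Op 3: write(P0, v0, 196). refcount(pp0)=2>1 -> COPY to pp5. 6 ppages; refcounts: pp0:1 pp1:2 pp2:2 pp3:1 pp4:1 pp5:1
Op 4: read(P0, v0) -> 196. No state change.
Op 5: write(P1, v0, 184). refcount(pp0)=1 -> write in place. 6 ppages; refcounts: pp0:1 pp1:2 pp2:2 pp3:1 pp4:1 pp5:1
Op 6: read(P1, v2) -> 21. No state change.
Op 7: fork(P0) -> P2. 6 ppages; refcounts: pp0:1 pp1:3 pp2:3 pp3:2 pp4:1 pp5:2
Op 8: write(P0, v2, 158). refcount(pp2)=3>1 -> COPY to pp6. 7 ppages; refcounts: pp0:1 pp1:3 pp2:2 pp3:2 pp4:1 pp5:2 pp6:1
Op 9: write(P1, v0, 174). refcount(pp0)=1 -> write in place. 7 ppages; refcounts: pp0:1 pp1:3 pp2:2 pp3:2 pp4:1 pp5:2 pp6:1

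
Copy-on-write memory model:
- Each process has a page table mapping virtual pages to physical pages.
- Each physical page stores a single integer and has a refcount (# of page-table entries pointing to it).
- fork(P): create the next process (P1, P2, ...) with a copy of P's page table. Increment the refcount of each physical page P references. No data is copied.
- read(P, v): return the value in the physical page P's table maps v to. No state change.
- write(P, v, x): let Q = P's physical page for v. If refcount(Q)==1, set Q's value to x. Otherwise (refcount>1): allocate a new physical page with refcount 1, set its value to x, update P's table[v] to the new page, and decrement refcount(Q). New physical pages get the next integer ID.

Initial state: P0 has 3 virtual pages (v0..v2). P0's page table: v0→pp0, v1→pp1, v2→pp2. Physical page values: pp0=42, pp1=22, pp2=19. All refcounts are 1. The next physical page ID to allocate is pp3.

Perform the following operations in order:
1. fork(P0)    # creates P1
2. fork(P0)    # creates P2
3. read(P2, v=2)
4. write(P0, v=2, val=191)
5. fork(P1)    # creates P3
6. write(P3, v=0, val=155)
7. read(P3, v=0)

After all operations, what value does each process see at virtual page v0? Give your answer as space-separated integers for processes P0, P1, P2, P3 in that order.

Op 1: fork(P0) -> P1. 3 ppages; refcounts: pp0:2 pp1:2 pp2:2
Op 2: fork(P0) -> P2. 3 ppages; refcounts: pp0:3 pp1:3 pp2:3
Op 3: read(P2, v2) -> 19. No state change.
Op 4: write(P0, v2, 191). refcount(pp2)=3>1 -> COPY to pp3. 4 ppages; refcounts: pp0:3 pp1:3 pp2:2 pp3:1
Op 5: fork(P1) -> P3. 4 ppages; refcounts: pp0:4 pp1:4 pp2:3 pp3:1
Op 6: write(P3, v0, 155). refcount(pp0)=4>1 -> COPY to pp4. 5 ppages; refcounts: pp0:3 pp1:4 pp2:3 pp3:1 pp4:1
Op 7: read(P3, v0) -> 155. No state change.
P0: v0 -> pp0 = 42
P1: v0 -> pp0 = 42
P2: v0 -> pp0 = 42
P3: v0 -> pp4 = 155

Answer: 42 42 42 155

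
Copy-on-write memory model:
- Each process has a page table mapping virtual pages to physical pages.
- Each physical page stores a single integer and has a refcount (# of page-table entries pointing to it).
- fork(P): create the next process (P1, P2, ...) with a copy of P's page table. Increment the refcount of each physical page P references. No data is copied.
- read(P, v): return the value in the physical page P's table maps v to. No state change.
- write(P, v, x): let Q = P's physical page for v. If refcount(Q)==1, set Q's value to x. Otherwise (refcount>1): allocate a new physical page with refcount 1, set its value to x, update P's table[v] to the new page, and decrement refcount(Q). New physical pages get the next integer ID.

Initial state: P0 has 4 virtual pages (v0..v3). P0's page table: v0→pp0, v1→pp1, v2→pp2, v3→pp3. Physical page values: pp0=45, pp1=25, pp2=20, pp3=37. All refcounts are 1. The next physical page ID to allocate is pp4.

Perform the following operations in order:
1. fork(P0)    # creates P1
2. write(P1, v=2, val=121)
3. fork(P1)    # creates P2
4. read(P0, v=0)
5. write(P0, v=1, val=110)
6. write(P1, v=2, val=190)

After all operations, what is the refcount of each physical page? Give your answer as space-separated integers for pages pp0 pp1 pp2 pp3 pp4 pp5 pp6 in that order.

Answer: 3 2 1 3 1 1 1

Derivation:
Op 1: fork(P0) -> P1. 4 ppages; refcounts: pp0:2 pp1:2 pp2:2 pp3:2
Op 2: write(P1, v2, 121). refcount(pp2)=2>1 -> COPY to pp4. 5 ppages; refcounts: pp0:2 pp1:2 pp2:1 pp3:2 pp4:1
Op 3: fork(P1) -> P2. 5 ppages; refcounts: pp0:3 pp1:3 pp2:1 pp3:3 pp4:2
Op 4: read(P0, v0) -> 45. No state change.
Op 5: write(P0, v1, 110). refcount(pp1)=3>1 -> COPY to pp5. 6 ppages; refcounts: pp0:3 pp1:2 pp2:1 pp3:3 pp4:2 pp5:1
Op 6: write(P1, v2, 190). refcount(pp4)=2>1 -> COPY to pp6. 7 ppages; refcounts: pp0:3 pp1:2 pp2:1 pp3:3 pp4:1 pp5:1 pp6:1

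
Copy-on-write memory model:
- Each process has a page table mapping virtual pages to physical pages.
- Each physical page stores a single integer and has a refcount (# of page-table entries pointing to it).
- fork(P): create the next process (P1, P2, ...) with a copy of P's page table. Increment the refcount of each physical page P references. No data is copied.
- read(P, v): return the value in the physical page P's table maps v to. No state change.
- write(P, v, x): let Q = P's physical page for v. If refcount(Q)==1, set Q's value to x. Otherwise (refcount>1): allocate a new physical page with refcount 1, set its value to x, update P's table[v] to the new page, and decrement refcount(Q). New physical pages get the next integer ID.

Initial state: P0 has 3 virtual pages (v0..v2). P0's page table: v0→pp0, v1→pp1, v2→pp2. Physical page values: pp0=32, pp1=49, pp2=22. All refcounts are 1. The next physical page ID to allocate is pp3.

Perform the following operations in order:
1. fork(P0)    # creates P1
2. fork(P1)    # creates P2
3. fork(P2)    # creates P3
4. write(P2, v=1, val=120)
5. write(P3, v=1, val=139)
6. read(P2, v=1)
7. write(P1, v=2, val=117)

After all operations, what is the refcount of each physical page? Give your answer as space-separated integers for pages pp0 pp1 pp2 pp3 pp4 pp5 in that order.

Answer: 4 2 3 1 1 1

Derivation:
Op 1: fork(P0) -> P1. 3 ppages; refcounts: pp0:2 pp1:2 pp2:2
Op 2: fork(P1) -> P2. 3 ppages; refcounts: pp0:3 pp1:3 pp2:3
Op 3: fork(P2) -> P3. 3 ppages; refcounts: pp0:4 pp1:4 pp2:4
Op 4: write(P2, v1, 120). refcount(pp1)=4>1 -> COPY to pp3. 4 ppages; refcounts: pp0:4 pp1:3 pp2:4 pp3:1
Op 5: write(P3, v1, 139). refcount(pp1)=3>1 -> COPY to pp4. 5 ppages; refcounts: pp0:4 pp1:2 pp2:4 pp3:1 pp4:1
Op 6: read(P2, v1) -> 120. No state change.
Op 7: write(P1, v2, 117). refcount(pp2)=4>1 -> COPY to pp5. 6 ppages; refcounts: pp0:4 pp1:2 pp2:3 pp3:1 pp4:1 pp5:1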